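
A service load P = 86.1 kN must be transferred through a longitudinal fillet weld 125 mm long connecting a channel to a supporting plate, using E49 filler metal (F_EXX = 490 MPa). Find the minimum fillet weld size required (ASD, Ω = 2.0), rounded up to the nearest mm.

w = 7 mm

Total weld length L = 125 mm.
Required throat t_e = P × Ω / (0.6 F_EXX × L) = 86.1 × 2.0 / (0.6 × 490 × 125 × 10⁻³) = 4.686 mm.
Required leg w = t_e / 0.707 = 6.628 mm → use 7 mm.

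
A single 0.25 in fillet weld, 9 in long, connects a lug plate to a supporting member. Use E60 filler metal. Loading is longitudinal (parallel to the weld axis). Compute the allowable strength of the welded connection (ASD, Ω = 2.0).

R_n/Ω ≈ 28.6 kip

E60XX → F_EXX = 60 ksi.
Effective throat t_e = 0.707 × 0.25 = 0.1767 in.
Total length L = 9 in; A_we = 0.1767 × 9 = 1.591 in².
F_nw = 0.6 F_EXX = 0.6 × 60 = 36 ksi.
R_n = 36 × 1.591 = 57.27 kip; R_n/Ω = 57.27/2.0 = 28.63 kip.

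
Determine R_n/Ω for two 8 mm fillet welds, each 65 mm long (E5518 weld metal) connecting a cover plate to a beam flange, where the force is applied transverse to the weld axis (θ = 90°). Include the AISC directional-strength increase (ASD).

R_n/Ω ≈ 182 kN

E55XX → F_EXX = 550 MPa.
t_e = 0.707 × 8 = 5.656 mm; A_we = 5.656 × 130 = 735.3 mm².
Directional factor: 1.0 + 0.5 sin^1.5(90°) = 1.5.
F_nw = 0.6 × 550 × 1.5 = 495 MPa.
R_n/Ω = (495 × 735.3) / 2.0 × 10⁻³ = 182 kN.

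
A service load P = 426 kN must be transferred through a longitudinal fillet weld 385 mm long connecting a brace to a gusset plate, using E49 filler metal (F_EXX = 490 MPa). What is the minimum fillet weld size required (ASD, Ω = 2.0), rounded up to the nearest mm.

Total weld length L = 385 mm.
Required throat t_e = P × Ω / (0.6 F_EXX × L) = 426 × 2.0 / (0.6 × 490 × 385 × 10⁻³) = 7.527 mm.
Required leg w = t_e / 0.707 = 10.65 mm → use 11 mm.

w = 11 mm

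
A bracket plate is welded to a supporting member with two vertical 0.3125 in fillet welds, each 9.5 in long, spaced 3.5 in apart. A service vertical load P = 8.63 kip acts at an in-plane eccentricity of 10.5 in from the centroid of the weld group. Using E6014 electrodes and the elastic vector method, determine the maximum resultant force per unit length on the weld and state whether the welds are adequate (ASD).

E60XX → F_EXX = 60 ksi.
Total weld length L_w = 19 in. Treat welds as unit-width lines.
Polar moment about centroid: J = 2[d³/12 + d(b/2)²] = 2[9.5³/12 + 9.5×1.75²] = 201.1 in³.
Direct shear f_v = P/L_w = 8.63 / 19 = 0.4542 kip/in (vertical).
Torsion M = P·e = 8.63 × 10.5 = 90.615 kip·in.
Critical point at (x, y) = (1.75, 4.75) from centroid. f_tx = M·y/J = 2.141 kip/in; f_ty = M·x/J = 0.7886 kip/in.
Resultant f_max = √[f_tx² + (f_v + f_ty)²] = √[2.141² + (0.4542 + 0.7886)²] = 2.475 kip/in.
Capacity per unit length: r_n/Ω = (1/2.0) × 0.6 × 60 × (0.707 × 0.3125) = 3.977 kip/in.
2.475 ≤ 3.977 → adequate.

f_max ≈ 2.48 kip/in; adequate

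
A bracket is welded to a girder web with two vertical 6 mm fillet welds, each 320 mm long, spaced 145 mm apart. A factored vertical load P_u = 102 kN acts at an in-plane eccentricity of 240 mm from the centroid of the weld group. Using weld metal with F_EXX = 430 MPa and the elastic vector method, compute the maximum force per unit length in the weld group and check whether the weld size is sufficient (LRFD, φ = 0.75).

f_max ≈ 572 N/mm; adequate

Total weld length L_w = 640 mm. Treat welds as unit-width lines.
Polar moment about centroid: J = 2[d³/12 + d(b/2)²] = 2[320³/12 + 320×72.5²] = 8825000 mm³.
Direct shear f_v = P/L_w = 102×10³ / 640 = 159.4 N/mm (vertical).
Torsion M = P·e = 102×10³ × 240 = 24480000 N·mm.
Critical point at (x, y) = (72.5, 160) from centroid. f_tx = M·y/J = 443.8 N/mm; f_ty = M·x/J = 201.1 N/mm.
Resultant f_max = √[f_tx² + (f_v + f_ty)²] = √[443.8² + (159.4 + 201.1)²] = 571.8 N/mm.
Capacity per unit length: φr_n = 0.75 × 0.6 × 430 × (0.707 × 6) = 820.8 N/mm.
571.8 ≤ 820.8 → adequate.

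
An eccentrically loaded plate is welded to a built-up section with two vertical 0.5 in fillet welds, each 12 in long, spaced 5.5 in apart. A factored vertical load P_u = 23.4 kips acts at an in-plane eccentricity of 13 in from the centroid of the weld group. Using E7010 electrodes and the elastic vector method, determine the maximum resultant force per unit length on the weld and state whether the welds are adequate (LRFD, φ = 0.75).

f_max ≈ 4.77 kip/in; adequate

E70XX → F_EXX = 70 ksi.
Total weld length L_w = 24 in. Treat welds as unit-width lines.
Polar moment about centroid: J = 2[d³/12 + d(b/2)²] = 2[12³/12 + 12×2.75²] = 469.5 in³.
Direct shear f_v = P/L_w = 23.4 / 24 = 0.975 kip/in (vertical).
Torsion M = P·e = 23.4 × 13 = 304.2 kip·in.
Critical point at (x, y) = (2.75, 6) from centroid. f_tx = M·y/J = 3.888 kip/in; f_ty = M·x/J = 1.782 kip/in.
Resultant f_max = √[f_tx² + (f_v + f_ty)²] = √[3.888² + (0.975 + 1.782)²] = 4.766 kip/in.
Capacity per unit length: φr_n = 0.75 × 0.6 × 70 × (0.707 × 0.5) = 11.14 kip/in.
4.766 ≤ 11.14 → adequate.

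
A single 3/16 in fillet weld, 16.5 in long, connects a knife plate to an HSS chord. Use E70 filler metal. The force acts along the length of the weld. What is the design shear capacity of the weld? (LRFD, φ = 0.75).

φR_n ≈ 68.9 kips

E70XX → F_EXX = 70 ksi.
Effective throat t_e = 0.707 × 0.1875 = 0.1326 in.
Total length L = 16.5 in; A_we = 0.1326 × 16.5 = 2.187 in².
F_nw = 0.6 F_EXX = 0.6 × 70 = 42 ksi.
φR_n = 0.75 × 42 × 2.187 = 68.9 kips.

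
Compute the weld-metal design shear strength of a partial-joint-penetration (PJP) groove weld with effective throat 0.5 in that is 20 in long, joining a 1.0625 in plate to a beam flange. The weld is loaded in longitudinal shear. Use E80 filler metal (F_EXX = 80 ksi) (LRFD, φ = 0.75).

φR_n ≈ 360 kip

Effective throat (given) t_e = 0.5 in.
A_we = 0.5 × 20 = 10 in².
F_nw = 0.6 F_EXX = 48 ksi.
φR_n = 0.75 × 48 × 10 = 360 kip.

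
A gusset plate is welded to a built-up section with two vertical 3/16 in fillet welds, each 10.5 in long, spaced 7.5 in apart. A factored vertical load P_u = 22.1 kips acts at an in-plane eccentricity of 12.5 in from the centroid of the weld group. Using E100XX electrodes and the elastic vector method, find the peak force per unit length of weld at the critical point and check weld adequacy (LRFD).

E100XX → F_EXX = 100 ksi.
Total weld length L_w = 21 in. Treat welds as unit-width lines.
Polar moment about centroid: J = 2[d³/12 + d(b/2)²] = 2[10.5³/12 + 10.5×3.75²] = 488.2 in³.
Direct shear f_v = P/L_w = 22.1 / 21 = 1.052 kip/in (vertical).
Torsion M = P·e = 22.1 × 12.5 = 276.25 kip·in.
Critical point at (x, y) = (3.75, 5.25) from centroid. f_tx = M·y/J = 2.97 kip/in; f_ty = M·x/J = 2.122 kip/in.
Resultant f_max = √[f_tx² + (f_v + f_ty)²] = √[2.97² + (1.052 + 2.122)²] = 4.347 kip/in.
Capacity per unit length: φr_n = 0.75 × 0.6 × 100 × (0.707 × 0.1875) = 5.965 kip/in.
4.347 ≤ 5.965 → adequate.

f_max ≈ 4.35 kip/in; adequate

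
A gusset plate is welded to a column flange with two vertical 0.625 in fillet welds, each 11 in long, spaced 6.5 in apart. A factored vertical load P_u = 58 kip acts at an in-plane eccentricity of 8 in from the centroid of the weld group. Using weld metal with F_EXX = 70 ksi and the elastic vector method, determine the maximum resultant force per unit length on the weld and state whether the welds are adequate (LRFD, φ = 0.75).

f_max ≈ 8.19 kip/in; adequate

Total weld length L_w = 22 in. Treat welds as unit-width lines.
Polar moment about centroid: J = 2[d³/12 + d(b/2)²] = 2[11³/12 + 11×3.25²] = 454.2 in³.
Direct shear f_v = P/L_w = 58 / 22 = 2.636 kip/in (vertical).
Torsion M = P·e = 58 × 8 = 464 kip·in.
Critical point at (x, y) = (3.25, 5.5) from centroid. f_tx = M·y/J = 5.619 kip/in; f_ty = M·x/J = 3.32 kip/in.
Resultant f_max = √[f_tx² + (f_v + f_ty)²] = √[5.619² + (2.636 + 3.32)²] = 8.188 kip/in.
Capacity per unit length: φr_n = 0.75 × 0.6 × 70 × (0.707 × 0.625) = 13.92 kip/in.
8.188 ≤ 13.92 → adequate.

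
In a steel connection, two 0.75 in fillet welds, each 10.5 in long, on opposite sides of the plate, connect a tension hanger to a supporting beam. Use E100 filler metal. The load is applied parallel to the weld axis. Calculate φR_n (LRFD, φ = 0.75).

E100XX → F_EXX = 100 ksi.
Effective throat t_e = 0.707 × 0.75 = 0.5302 in.
Total length L = 21 in; A_we = 0.5302 × 21 = 11.14 in².
F_nw = 0.6 F_EXX = 0.6 × 100 = 60 ksi.
φR_n = 0.75 × 60 × 11.14 = 501.1 kips.

φR_n ≈ 501 kips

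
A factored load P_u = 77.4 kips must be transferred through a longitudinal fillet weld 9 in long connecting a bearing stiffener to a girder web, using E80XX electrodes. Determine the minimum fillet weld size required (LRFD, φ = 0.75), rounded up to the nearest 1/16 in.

w = 3/8 in

E80XX → F_EXX = 80 ksi.
Total weld length L = 9 in.
Required throat t_e = P_u / (φ × 0.6 F_EXX × L) = 77.4 / (0.75 × 0.6 × 80 × 9) = 0.2389 in.
Required leg w = t_e / 0.707 = 0.3379 in → use 3/8 in.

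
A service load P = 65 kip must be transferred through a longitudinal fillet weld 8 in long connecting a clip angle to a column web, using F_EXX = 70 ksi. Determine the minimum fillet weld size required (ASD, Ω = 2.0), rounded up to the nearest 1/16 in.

w = 9/16 in

Total weld length L = 8 in.
Required throat t_e = P × Ω / (0.6 F_EXX × L) = 65 × 2.0 / (0.6 × 70 × 8) = 0.3869 in.
Required leg w = t_e / 0.707 = 0.5472 in → use 9/16 in.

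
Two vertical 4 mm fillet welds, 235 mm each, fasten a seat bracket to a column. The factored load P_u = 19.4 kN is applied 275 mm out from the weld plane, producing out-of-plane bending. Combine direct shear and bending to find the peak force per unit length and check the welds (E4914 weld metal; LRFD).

E49XX → F_EXX = 490 MPa.
L_w = 2 × 235 = 470 mm; section modulus (unit throat) S = 2 × L²/6 = 18410 mm².
Direct shear f_v = P/L_w = 19.4×10³/470 = 41.28 N/mm.
Moment M = P × e = 19.4×10³ × 275 = 5335000 N·mm; bending f_b = M/S = 289.8 N/mm.
f_max = √(f_v² + f_b²) = √(41.28² + 289.8²) = 292.7 N/mm.
φr_n = 0.75 × 0.6 × 490 × (0.707 × 4) = 623.6 N/mm → adequate.

f_max ≈ 293 N/mm; adequate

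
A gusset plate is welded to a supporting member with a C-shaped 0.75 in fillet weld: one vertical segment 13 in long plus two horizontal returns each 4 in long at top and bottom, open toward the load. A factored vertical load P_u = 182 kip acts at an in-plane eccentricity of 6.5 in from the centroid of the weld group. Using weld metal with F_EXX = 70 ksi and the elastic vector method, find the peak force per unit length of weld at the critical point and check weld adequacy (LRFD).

Total weld length L_w = 21 in. Treat welds as unit-width lines.
Centroid: x̄ = 2×4×2 / 21 = 0.7619 in from the vertical weld.
Polar moment about centroid: J = I_x + I_y = [13³/12 + 2×4×6.5²] + [13×0.7619² + 2(4³/12 + 4×1.238²)] = 551.6 in³.
Direct shear f_v = P/L_w = 182 / 21 = 8.667 kip/in (vertical).
Torsion M = P·e = 182 × 6.5 = 1183 kip·in.
Critical point at (x, y) = (3.238, 6.5) from centroid. f_tx = M·y/J = 13.94 kip/in; f_ty = M·x/J = 6.945 kip/in.
Resultant f_max = √[f_tx² + (f_v + f_ty)²] = √[13.94² + (8.667 + 6.945)²] = 20.93 kip/in.
Capacity per unit length: φr_n = 0.75 × 0.6 × 70 × (0.707 × 0.75) = 16.7 kip/in.
20.93 > 16.7 → NOT adequate.

f_max ≈ 20.9 kip/in; NOT adequate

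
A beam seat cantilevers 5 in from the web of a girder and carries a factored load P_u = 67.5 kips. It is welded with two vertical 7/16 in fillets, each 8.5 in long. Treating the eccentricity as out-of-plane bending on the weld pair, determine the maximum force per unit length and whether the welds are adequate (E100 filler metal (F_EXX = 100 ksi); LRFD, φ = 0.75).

L_w = 2 × 8.5 = 17 in; section modulus (unit throat) S = 2 × L²/6 = 24.08 in².
Direct shear f_v = P/L_w = 67.5/17 = 3.971 kip/in.
Moment M = P × e = 67.5 × 5 = 337.5 kip·in; bending f_b = M/S = 14.01 kip/in.
f_max = √(f_v² + f_b²) = √(3.971² + 14.01²) = 14.57 kip/in.
φr_n = 0.75 × 0.6 × 100 × (0.707 × 0.4375) = 13.92 kip/in → NOT adequate.

f_max ≈ 14.6 kip/in; NOT adequate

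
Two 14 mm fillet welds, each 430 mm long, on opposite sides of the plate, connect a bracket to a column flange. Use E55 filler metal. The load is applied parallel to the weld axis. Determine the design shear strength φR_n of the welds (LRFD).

E55XX → F_EXX = 550 MPa.
Effective throat t_e = 0.707 × 14 = 9.898 mm.
Total length L = 860 mm; A_we = 9.898 × 860 = 8512 mm².
F_nw = 0.6 F_EXX = 0.6 × 550 = 330 MPa.
φR_n = 0.75 × 330 × 8512 × 10⁻³ = 2107 kN.

φR_n ≈ 2110 kN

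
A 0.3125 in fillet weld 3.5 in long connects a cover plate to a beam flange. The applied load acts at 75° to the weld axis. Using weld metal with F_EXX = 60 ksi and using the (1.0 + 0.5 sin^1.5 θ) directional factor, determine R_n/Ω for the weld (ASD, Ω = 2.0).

R_n/Ω ≈ 20.5 kips

t_e = 0.707 × 0.3125 = 0.2209 in; A_we = 0.2209 × 3.5 = 0.7733 in².
Directional factor: 1.0 + 0.5 sin^1.5(75°) = 1.475.
F_nw = 0.6 × 60 × 1.475 = 53.09 ksi.
R_n/Ω = (53.09 × 0.7733) / 2.0 = 20.53 kips.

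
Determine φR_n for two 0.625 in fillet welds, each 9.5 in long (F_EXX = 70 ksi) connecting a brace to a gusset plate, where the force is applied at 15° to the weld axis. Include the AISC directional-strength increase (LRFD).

φR_n ≈ 282 kip

t_e = 0.707 × 0.625 = 0.4419 in; A_we = 0.4419 × 19 = 8.396 in².
Directional factor: 1.0 + 0.5 sin^1.5(15°) = 1.066.
F_nw = 0.6 × 70 × 1.066 = 44.77 ksi.
φR_n = 0.75 × 44.77 × 8.396 = 281.9 kip.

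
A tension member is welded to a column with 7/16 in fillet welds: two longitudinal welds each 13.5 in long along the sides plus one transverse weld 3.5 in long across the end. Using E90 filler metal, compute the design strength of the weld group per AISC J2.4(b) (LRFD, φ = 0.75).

E90XX → F_EXX = 90 ksi.
t_e = 0.707 × 0.4375 = 0.3093 in.
R_nwl = 0.6 × 90 × 0.3093 × 27 = 451 kips (longitudinal, 2 welds).
R_nwt = 0.6 × 90 × 0.3093 × 3.5 = 58.46 kips (transverse, base value).
(i) R_nwl + R_nwt = 509.4 kips; (ii) 0.85 R_nwl + 1.5 R_nwt = 471 kips.
R_n = max = 509.4 kips [governs: (i)]; φR_n = 382.1 kips.

φR_n ≈ 382 kips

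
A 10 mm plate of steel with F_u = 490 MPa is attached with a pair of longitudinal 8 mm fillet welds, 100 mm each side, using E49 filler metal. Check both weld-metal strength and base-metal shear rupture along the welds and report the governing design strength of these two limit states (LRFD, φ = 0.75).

E49XX → F_EXX = 490 MPa.
t_e = 0.707 × 8 = 5.656 mm; L = 200 mm.
Weld metal: φR_n = 0.75 × 0.6 × 490 × 5.656 × 200 × 10⁻³ = 249.4 kN.
Base metal (shear rupture): φR_n = 0.75 × 0.6 × 490 × 10 × 200 × 10⁻³ = 441 kN.
Governing: weld metal.

φR_n ≈ 249 kN (weld metal governs)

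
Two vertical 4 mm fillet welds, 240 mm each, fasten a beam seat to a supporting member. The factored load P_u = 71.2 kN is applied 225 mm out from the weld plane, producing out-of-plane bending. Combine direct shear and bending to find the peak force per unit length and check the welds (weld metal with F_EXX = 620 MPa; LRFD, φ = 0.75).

L_w = 2 × 240 = 480 mm; section modulus (unit throat) S = 2 × L²/6 = 19200 mm².
Direct shear f_v = P/L_w = 71.2×10³/480 = 148.3 N/mm.
Moment M = P × e = 71.2×10³ × 225 = 16020000 N·mm; bending f_b = M/S = 834.4 N/mm.
f_max = √(f_v² + f_b²) = √(148.3² + 834.4²) = 847.5 N/mm.
φr_n = 0.75 × 0.6 × 620 × (0.707 × 4) = 789 N/mm → NOT adequate.

f_max ≈ 847 N/mm; NOT adequate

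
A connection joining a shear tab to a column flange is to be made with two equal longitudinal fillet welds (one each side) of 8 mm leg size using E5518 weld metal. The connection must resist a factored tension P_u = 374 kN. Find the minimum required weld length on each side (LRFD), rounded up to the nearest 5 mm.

L = 135 mm on each side

E55XX → F_EXX = 550 MPa.
Throat t_e = 0.707 × 8 = 5.656 mm.
φr_n = 0.75 × 0.6 × 550 × 5.656 × 10⁻³ = 1.4 kN/mm.
L_req = P_u / φr_n = 374 / 1.4 = 267.2 mm total.
Per side: 267.2 / 2 = 133.6 mm.
Round up → use L = 135 mm on each side.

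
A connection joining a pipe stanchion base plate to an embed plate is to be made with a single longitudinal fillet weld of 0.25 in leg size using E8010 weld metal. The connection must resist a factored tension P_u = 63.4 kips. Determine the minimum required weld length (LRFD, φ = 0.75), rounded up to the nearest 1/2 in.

E80XX → F_EXX = 80 ksi.
Throat t_e = 0.707 × 0.25 = 0.1767 in.
φr_n = 0.75 × 0.6 × 80 × 0.1767 = 6.363 kips/in.
L_req = P_u / φr_n = 63.4 / 6.363 = 9.964 in total.
Round up → use L = 10 in.

L = 10 in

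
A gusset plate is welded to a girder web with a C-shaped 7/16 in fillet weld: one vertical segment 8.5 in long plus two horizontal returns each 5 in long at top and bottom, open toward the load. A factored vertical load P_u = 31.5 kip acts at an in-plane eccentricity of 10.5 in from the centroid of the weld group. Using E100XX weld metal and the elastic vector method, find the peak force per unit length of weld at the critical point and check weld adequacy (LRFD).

f_max ≈ 7.8 kip/in; adequate

E100XX → F_EXX = 100 ksi.
Total weld length L_w = 18.5 in. Treat welds as unit-width lines.
Centroid: x̄ = 2×5×2.5 / 18.5 = 1.351 in from the vertical weld.
Polar moment about centroid: J = I_x + I_y = [8.5³/12 + 2×5×4.25²] + [8.5×1.351² + 2(5³/12 + 5×1.149²)] = 281.4 in³.
Direct shear f_v = P/L_w = 31.5 / 18.5 = 1.703 kip/in (vertical).
Torsion M = P·e = 31.5 × 10.5 = 330.75 kip·in.
Critical point at (x, y) = (3.649, 4.25) from centroid. f_tx = M·y/J = 4.996 kip/in; f_ty = M·x/J = 4.289 kip/in.
Resultant f_max = √[f_tx² + (f_v + f_ty)²] = √[4.996² + (1.703 + 4.289)²] = 7.802 kip/in.
Capacity per unit length: φr_n = 0.75 × 0.6 × 100 × (0.707 × 0.4375) = 13.92 kip/in.
7.802 ≤ 13.92 → adequate.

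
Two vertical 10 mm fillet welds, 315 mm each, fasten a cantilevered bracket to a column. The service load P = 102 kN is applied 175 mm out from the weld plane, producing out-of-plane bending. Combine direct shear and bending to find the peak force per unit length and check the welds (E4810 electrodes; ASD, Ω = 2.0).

f_max ≈ 563 N/mm; adequate

E48XX → F_EXX = 480 MPa.
L_w = 2 × 315 = 630 mm; section modulus (unit throat) S = 2 × L²/6 = 33080 mm².
Direct shear f_v = P/L_w = 102×10³/630 = 161.9 N/mm.
Moment M = P × e = 102×10³ × 175 = 17850000 N·mm; bending f_b = M/S = 539.7 N/mm.
f_max = √(f_v² + f_b²) = √(161.9² + 539.7²) = 563.4 N/mm.
r_n/Ω = (1/2.0) × 0.6 × 480 × (0.707 × 10) = 1018 N/mm → adequate.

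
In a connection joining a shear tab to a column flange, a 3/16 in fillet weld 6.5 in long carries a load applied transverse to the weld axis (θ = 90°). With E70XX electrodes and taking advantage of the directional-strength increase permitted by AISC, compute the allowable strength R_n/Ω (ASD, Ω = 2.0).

E70XX → F_EXX = 70 ksi.
t_e = 0.707 × 0.1875 = 0.1326 in; A_we = 0.1326 × 6.5 = 0.8617 in².
Directional factor: 1.0 + 0.5 sin^1.5(90°) = 1.5.
F_nw = 0.6 × 70 × 1.5 = 63 ksi.
R_n/Ω = (63 × 0.8617) / 2.0 = 27.14 kip.

R_n/Ω ≈ 27.1 kip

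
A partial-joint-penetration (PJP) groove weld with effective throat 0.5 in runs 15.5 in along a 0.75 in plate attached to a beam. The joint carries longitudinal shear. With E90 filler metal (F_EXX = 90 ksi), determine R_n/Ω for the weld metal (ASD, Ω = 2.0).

R_n/Ω ≈ 209 kips

Effective throat (given) t_e = 0.5 in.
A_we = 0.5 × 15.5 = 7.75 in².
F_nw = 0.6 F_EXX = 54 ksi.
R_n/Ω = (54 × 7.75) / 2.0 = 209.2 kips.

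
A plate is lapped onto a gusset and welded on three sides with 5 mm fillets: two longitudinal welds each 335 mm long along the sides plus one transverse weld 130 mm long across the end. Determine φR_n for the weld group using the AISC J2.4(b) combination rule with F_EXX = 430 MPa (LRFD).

φR_n ≈ 547 kN

t_e = 0.707 × 5 = 3.535 mm.
R_nwl = 0.6 × 430 × 3.535 × 670 × 10⁻³ = 611.1 kN (longitudinal, 2 welds).
R_nwt = 0.6 × 430 × 3.535 × 130 × 10⁻³ = 118.6 kN (transverse, base value).
(i) R_nwl + R_nwt = 729.6 kN; (ii) 0.85 R_nwl + 1.5 R_nwt = 697.2 kN.
R_n = max = 729.6 kN [governs: (i)]; φR_n = 547.2 kN.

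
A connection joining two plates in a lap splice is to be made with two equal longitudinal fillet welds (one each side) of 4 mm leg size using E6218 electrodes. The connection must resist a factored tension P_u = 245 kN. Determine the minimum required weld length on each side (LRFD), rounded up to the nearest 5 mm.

L = 160 mm on each side

E62XX → F_EXX = 620 MPa.
Throat t_e = 0.707 × 4 = 2.828 mm.
φr_n = 0.75 × 0.6 × 620 × 2.828 × 10⁻³ = 0.789 kN/mm.
L_req = P_u / φr_n = 245 / 0.789 = 310.5 mm total.
Per side: 310.5 / 2 = 155.3 mm.
Round up → use L = 160 mm on each side.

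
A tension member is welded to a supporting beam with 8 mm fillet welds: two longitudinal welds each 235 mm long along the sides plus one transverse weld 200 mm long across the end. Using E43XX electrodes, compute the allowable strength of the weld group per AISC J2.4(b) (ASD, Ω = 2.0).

E43XX → F_EXX = 430 MPa.
t_e = 0.707 × 8 = 5.656 mm.
R_nwl = 0.6 × 430 × 5.656 × 470 × 10⁻³ = 685.8 kN (longitudinal, 2 welds).
R_nwt = 0.6 × 430 × 5.656 × 200 × 10⁻³ = 291.8 kN (transverse, base value).
(i) R_nwl + R_nwt = 977.7 kN; (ii) 0.85 R_nwl + 1.5 R_nwt = 1021 kN.
R_n = max = 1021 kN [governs: (ii)]; R_n/Ω = 510.4 kN.

R_n/Ω ≈ 510 kN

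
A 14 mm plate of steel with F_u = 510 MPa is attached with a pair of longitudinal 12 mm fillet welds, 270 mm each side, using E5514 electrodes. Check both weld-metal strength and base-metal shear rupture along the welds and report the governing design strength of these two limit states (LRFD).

E55XX → F_EXX = 550 MPa.
t_e = 0.707 × 12 = 8.484 mm; L = 540 mm.
Weld metal: φR_n = 0.75 × 0.6 × 550 × 8.484 × 540 × 10⁻³ = 1134 kN.
Base metal (shear rupture): φR_n = 0.75 × 0.6 × 510 × 14 × 540 × 10⁻³ = 1735 kN.
Governing: weld metal.

φR_n ≈ 1130 kN (weld metal governs)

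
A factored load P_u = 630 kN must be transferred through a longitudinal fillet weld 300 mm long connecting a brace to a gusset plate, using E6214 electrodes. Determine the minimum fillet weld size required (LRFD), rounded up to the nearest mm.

w = 11 mm

E62XX → F_EXX = 620 MPa.
Total weld length L = 300 mm.
Required throat t_e = P_u / (φ × 0.6 F_EXX × L) = 630 / (0.75 × 0.6 × 620 × 300 × 10⁻³) = 7.527 mm.
Required leg w = t_e / 0.707 = 10.65 mm → use 11 mm.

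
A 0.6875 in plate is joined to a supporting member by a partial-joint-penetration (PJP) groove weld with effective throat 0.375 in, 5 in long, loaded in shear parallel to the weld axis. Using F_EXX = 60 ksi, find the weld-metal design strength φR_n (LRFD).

Effective throat (given) t_e = 0.375 in.
A_we = 0.375 × 5 = 1.875 in².
F_nw = 0.6 F_EXX = 36 ksi.
φR_n = 0.75 × 36 × 1.875 = 50.62 kip.

φR_n ≈ 50.6 kip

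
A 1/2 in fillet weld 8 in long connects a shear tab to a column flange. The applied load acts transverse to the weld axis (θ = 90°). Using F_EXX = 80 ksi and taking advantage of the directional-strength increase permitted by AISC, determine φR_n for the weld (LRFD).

φR_n ≈ 153 kip

t_e = 0.707 × 0.5 = 0.3535 in; A_we = 0.3535 × 8 = 2.828 in².
Directional factor: 1.0 + 0.5 sin^1.5(90°) = 1.5.
F_nw = 0.6 × 80 × 1.5 = 72 ksi.
φR_n = 0.75 × 72 × 2.828 = 152.7 kip.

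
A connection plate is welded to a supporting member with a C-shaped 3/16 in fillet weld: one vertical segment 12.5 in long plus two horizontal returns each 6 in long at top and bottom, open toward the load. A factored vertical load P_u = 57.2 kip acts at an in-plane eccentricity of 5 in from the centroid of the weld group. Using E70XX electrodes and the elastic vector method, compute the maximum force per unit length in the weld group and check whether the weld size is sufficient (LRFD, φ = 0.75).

E70XX → F_EXX = 70 ksi.
Total weld length L_w = 24.5 in. Treat welds as unit-width lines.
Centroid: x̄ = 2×6×3 / 24.5 = 1.469 in from the vertical weld.
Polar moment about centroid: J = I_x + I_y = [12.5³/12 + 2×6×6.25²] + [12.5×1.469² + 2(6³/12 + 6×1.531²)] = 722.6 in³.
Direct shear f_v = P/L_w = 57.2 / 24.5 = 2.335 kip/in (vertical).
Torsion M = P·e = 57.2 × 5 = 286 kip·in.
Critical point at (x, y) = (4.531, 6.25) from centroid. f_tx = M·y/J = 2.474 kip/in; f_ty = M·x/J = 1.793 kip/in.
Resultant f_max = √[f_tx² + (f_v + f_ty)²] = √[2.474² + (2.335 + 1.793)²] = 4.812 kip/in.
Capacity per unit length: φr_n = 0.75 × 0.6 × 70 × (0.707 × 0.1875) = 4.176 kip/in.
4.812 > 4.176 → NOT adequate.

f_max ≈ 4.81 kip/in; NOT adequate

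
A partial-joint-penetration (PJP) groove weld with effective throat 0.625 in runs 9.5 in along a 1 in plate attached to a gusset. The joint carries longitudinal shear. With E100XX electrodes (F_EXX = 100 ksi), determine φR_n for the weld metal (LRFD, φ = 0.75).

Effective throat (given) t_e = 0.625 in.
A_we = 0.625 × 9.5 = 5.938 in².
F_nw = 0.6 F_EXX = 60 ksi.
φR_n = 0.75 × 60 × 5.938 = 267.2 kip.

φR_n ≈ 267 kip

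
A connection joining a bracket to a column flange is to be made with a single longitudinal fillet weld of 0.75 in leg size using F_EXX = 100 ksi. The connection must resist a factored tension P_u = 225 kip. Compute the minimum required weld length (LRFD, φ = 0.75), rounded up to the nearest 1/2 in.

L = 9.5 in

Throat t_e = 0.707 × 0.75 = 0.5302 in.
φr_n = 0.75 × 0.6 × 100 × 0.5302 = 23.86 kip/in.
L_req = P_u / φr_n = 225 / 23.86 = 9.43 in total.
Round up → use L = 9.5 in.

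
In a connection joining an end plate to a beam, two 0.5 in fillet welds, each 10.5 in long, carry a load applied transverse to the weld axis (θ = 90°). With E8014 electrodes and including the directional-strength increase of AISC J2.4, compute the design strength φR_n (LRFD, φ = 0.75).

E80XX → F_EXX = 80 ksi.
t_e = 0.707 × 0.5 = 0.3535 in; A_we = 0.3535 × 21 = 7.423 in².
Directional factor: 1.0 + 0.5 sin^1.5(90°) = 1.5.
F_nw = 0.6 × 80 × 1.5 = 72 ksi.
φR_n = 0.75 × 72 × 7.423 = 400.9 kip.

φR_n ≈ 401 kip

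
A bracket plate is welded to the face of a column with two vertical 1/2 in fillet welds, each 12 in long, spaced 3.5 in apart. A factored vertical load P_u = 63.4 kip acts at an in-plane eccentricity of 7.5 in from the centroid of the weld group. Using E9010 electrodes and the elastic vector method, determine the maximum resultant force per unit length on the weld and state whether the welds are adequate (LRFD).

E90XX → F_EXX = 90 ksi.
Total weld length L_w = 24 in. Treat welds as unit-width lines.
Polar moment about centroid: J = 2[d³/12 + d(b/2)²] = 2[12³/12 + 12×1.75²] = 361.5 in³.
Direct shear f_v = P/L_w = 63.4 / 24 = 2.642 kip/in (vertical).
Torsion M = P·e = 63.4 × 7.5 = 475.5 kip·in.
Critical point at (x, y) = (1.75, 6) from centroid. f_tx = M·y/J = 7.892 kip/in; f_ty = M·x/J = 2.302 kip/in.
Resultant f_max = √[f_tx² + (f_v + f_ty)²] = √[7.892² + (2.642 + 2.302)²] = 9.313 kip/in.
Capacity per unit length: φr_n = 0.75 × 0.6 × 90 × (0.707 × 0.5) = 14.32 kip/in.
9.313 ≤ 14.32 → adequate.

f_max ≈ 9.31 kip/in; adequate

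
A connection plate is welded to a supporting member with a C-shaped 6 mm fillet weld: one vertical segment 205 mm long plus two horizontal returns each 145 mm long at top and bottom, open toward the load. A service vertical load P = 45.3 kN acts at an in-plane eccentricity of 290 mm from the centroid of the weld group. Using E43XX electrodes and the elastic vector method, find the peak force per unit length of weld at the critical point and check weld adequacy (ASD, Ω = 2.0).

E43XX → F_EXX = 430 MPa.
Total weld length L_w = 495 mm. Treat welds as unit-width lines.
Centroid: x̄ = 2×145×72.5 / 495 = 42.47 mm from the vertical weld.
Polar moment about centroid: J = I_x + I_y = [205³/12 + 2×145×102.5²] + [205×42.47² + 2(145³/12 + 145×30.03²)] = 4904000 mm³.
Direct shear f_v = P/L_w = 45.3×10³ / 495 = 91.52 N/mm (vertical).
Torsion M = P·e = 45.3×10³ × 290 = 13137000 N·mm.
Critical point at (x, y) = (102.5, 102.5) from centroid. f_tx = M·y/J = 274.6 N/mm; f_ty = M·x/J = 274.6 N/mm.
Resultant f_max = √[f_tx² + (f_v + f_ty)²] = √[274.6² + (91.52 + 274.6)²] = 457.7 N/mm.
Capacity per unit length: r_n/Ω = (1/2.0) × 0.6 × 430 × (0.707 × 6) = 547.2 N/mm.
457.7 ≤ 547.2 → adequate.

f_max ≈ 458 N/mm; adequate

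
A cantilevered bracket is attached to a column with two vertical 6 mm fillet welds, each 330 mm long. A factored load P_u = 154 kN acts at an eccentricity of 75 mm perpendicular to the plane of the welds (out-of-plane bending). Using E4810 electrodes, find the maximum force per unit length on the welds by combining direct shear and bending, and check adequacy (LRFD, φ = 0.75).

E48XX → F_EXX = 480 MPa.
L_w = 2 × 330 = 660 mm; section modulus (unit throat) S = 2 × L²/6 = 36300 mm².
Direct shear f_v = P/L_w = 154×10³/660 = 233.3 N/mm.
Moment M = P × e = 154×10³ × 75 = 11550000 N·mm; bending f_b = M/S = 318.2 N/mm.
f_max = √(f_v² + f_b²) = √(233.3² + 318.2²) = 394.6 N/mm.
φr_n = 0.75 × 0.6 × 480 × (0.707 × 6) = 916.3 N/mm → adequate.

f_max ≈ 395 N/mm; adequate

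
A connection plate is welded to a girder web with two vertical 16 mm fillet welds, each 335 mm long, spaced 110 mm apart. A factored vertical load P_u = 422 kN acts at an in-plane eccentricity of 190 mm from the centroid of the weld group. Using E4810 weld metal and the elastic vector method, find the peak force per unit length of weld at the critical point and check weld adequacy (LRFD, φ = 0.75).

E48XX → F_EXX = 480 MPa.
Total weld length L_w = 670 mm. Treat welds as unit-width lines.
Polar moment about centroid: J = 2[d³/12 + d(b/2)²] = 2[335³/12 + 335×55²] = 8293000 mm³.
Direct shear f_v = P/L_w = 422×10³ / 670 = 629.9 N/mm (vertical).
Torsion M = P·e = 422×10³ × 190 = 80180000 N·mm.
Critical point at (x, y) = (55, 167.5) from centroid. f_tx = M·y/J = 1620 N/mm; f_ty = M·x/J = 531.8 N/mm.
Resultant f_max = √[f_tx² + (f_v + f_ty)²] = √[1620² + (629.9 + 531.8)²] = 1993 N/mm.
Capacity per unit length: φr_n = 0.75 × 0.6 × 480 × (0.707 × 16) = 2443 N/mm.
1993 ≤ 2443 → adequate.

f_max ≈ 1990 N/mm; adequate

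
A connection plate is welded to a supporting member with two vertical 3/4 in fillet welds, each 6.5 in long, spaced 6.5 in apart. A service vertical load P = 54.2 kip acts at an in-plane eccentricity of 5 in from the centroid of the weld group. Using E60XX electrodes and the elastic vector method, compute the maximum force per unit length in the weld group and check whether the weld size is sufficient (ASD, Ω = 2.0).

f_max ≈ 10.2 kip/in; NOT adequate

E60XX → F_EXX = 60 ksi.
Total weld length L_w = 13 in. Treat welds as unit-width lines.
Polar moment about centroid: J = 2[d³/12 + d(b/2)²] = 2[6.5³/12 + 6.5×3.25²] = 183.1 in³.
Direct shear f_v = P/L_w = 54.2 / 13 = 4.169 kip/in (vertical).
Torsion M = P·e = 54.2 × 5 = 271 kip·in.
Critical point at (x, y) = (3.25, 3.25) from centroid. f_tx = M·y/J = 4.811 kip/in; f_ty = M·x/J = 4.811 kip/in.
Resultant f_max = √[f_tx² + (f_v + f_ty)²] = √[4.811² + (4.169 + 4.811)²] = 10.19 kip/in.
Capacity per unit length: r_n/Ω = (1/2.0) × 0.6 × 60 × (0.707 × 0.75) = 9.544 kip/in.
10.19 > 9.544 → NOT adequate.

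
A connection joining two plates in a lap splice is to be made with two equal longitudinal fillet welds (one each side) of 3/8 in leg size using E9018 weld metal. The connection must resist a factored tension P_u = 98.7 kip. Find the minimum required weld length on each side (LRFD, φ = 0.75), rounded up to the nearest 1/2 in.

E90XX → F_EXX = 90 ksi.
Throat t_e = 0.707 × 0.375 = 0.2651 in.
φr_n = 0.75 × 0.6 × 90 × 0.2651 = 10.74 kip/in.
L_req = P_u / φr_n = 98.7 / 10.74 = 9.192 in total.
Per side: 9.192 / 2 = 4.596 in.
Round up → use L = 5 in on each side.

L = 5 in on each side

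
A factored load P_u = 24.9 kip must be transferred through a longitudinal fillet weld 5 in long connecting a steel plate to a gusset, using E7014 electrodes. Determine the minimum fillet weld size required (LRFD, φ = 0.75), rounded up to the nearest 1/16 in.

E70XX → F_EXX = 70 ksi.
Total weld length L = 5 in.
Required throat t_e = P_u / (φ × 0.6 F_EXX × L) = 24.9 / (0.75 × 0.6 × 70 × 5) = 0.1581 in.
Required leg w = t_e / 0.707 = 0.2236 in → use 1/4 in.

w = 1/4 in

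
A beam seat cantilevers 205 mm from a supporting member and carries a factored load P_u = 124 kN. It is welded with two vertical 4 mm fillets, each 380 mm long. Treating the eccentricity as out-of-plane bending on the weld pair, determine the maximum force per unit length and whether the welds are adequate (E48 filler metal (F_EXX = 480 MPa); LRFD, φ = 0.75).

L_w = 2 × 380 = 760 mm; section modulus (unit throat) S = 2 × L²/6 = 48130 mm².
Direct shear f_v = P/L_w = 124×10³/760 = 163.2 N/mm.
Moment M = P × e = 124×10³ × 205 = 25420000 N·mm; bending f_b = M/S = 528.1 N/mm.
f_max = √(f_v² + f_b²) = √(163.2² + 528.1²) = 552.7 N/mm.
φr_n = 0.75 × 0.6 × 480 × (0.707 × 4) = 610.8 N/mm → adequate.

f_max ≈ 553 N/mm; adequate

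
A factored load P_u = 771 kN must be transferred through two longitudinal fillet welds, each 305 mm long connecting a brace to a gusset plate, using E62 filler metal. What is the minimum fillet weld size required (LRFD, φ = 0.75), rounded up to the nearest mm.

w = 7 mm

E62XX → F_EXX = 620 MPa.
Total weld length L = 610 mm.
Required throat t_e = P_u / (φ × 0.6 F_EXX × L) = 771 / (0.75 × 0.6 × 620 × 610 × 10⁻³) = 4.53 mm.
Required leg w = t_e / 0.707 = 6.408 mm → use 7 mm.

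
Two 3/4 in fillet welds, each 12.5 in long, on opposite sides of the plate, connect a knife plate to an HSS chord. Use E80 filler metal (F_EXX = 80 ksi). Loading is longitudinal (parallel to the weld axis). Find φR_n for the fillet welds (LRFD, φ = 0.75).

φR_n ≈ 477 kip

Effective throat t_e = 0.707 × 0.75 = 0.5302 in.
Total length L = 25 in; A_we = 0.5302 × 25 = 13.26 in².
F_nw = 0.6 F_EXX = 0.6 × 80 = 48 ksi.
φR_n = 0.75 × 48 × 13.26 = 477.2 kip.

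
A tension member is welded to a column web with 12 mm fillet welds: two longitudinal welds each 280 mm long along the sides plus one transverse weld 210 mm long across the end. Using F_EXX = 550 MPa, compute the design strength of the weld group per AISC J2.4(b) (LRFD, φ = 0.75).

φR_n ≈ 1660 kN

t_e = 0.707 × 12 = 8.484 mm.
R_nwl = 0.6 × 550 × 8.484 × 560 × 10⁻³ = 1568 kN (longitudinal, 2 welds).
R_nwt = 0.6 × 550 × 8.484 × 210 × 10⁻³ = 587.9 kN (transverse, base value).
(i) R_nwl + R_nwt = 2156 kN; (ii) 0.85 R_nwl + 1.5 R_nwt = 2215 kN.
R_n = max = 2215 kN [governs: (ii)]; φR_n = 1661 kN.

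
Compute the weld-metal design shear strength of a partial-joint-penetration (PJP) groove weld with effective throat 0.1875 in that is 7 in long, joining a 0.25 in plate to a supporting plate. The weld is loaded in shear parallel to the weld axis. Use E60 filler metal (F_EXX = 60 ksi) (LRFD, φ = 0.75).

Effective throat (given) t_e = 0.1875 in.
A_we = 0.1875 × 7 = 1.312 in².
F_nw = 0.6 F_EXX = 36 ksi.
φR_n = 0.75 × 36 × 1.312 = 35.44 kips.

φR_n ≈ 35.4 kips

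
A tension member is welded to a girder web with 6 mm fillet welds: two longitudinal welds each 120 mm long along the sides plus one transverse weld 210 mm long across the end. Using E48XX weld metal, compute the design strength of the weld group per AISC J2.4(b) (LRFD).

φR_n ≈ 476 kN

E48XX → F_EXX = 480 MPa.
t_e = 0.707 × 6 = 4.242 mm.
R_nwl = 0.6 × 480 × 4.242 × 240 × 10⁻³ = 293.2 kN (longitudinal, 2 welds).
R_nwt = 0.6 × 480 × 4.242 × 210 × 10⁻³ = 256.6 kN (transverse, base value).
(i) R_nwl + R_nwt = 549.8 kN; (ii) 0.85 R_nwl + 1.5 R_nwt = 634.1 kN.
R_n = max = 634.1 kN [governs: (ii)]; φR_n = 475.5 kN.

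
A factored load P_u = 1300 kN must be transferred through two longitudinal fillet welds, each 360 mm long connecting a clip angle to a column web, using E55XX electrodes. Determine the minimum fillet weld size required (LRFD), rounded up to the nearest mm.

E55XX → F_EXX = 550 MPa.
Total weld length L = 720 mm.
Required throat t_e = P_u / (φ × 0.6 F_EXX × L) = 1300 / (0.75 × 0.6 × 550 × 720 × 10⁻³) = 7.295 mm.
Required leg w = t_e / 0.707 = 10.32 mm → use 11 mm.

w = 11 mm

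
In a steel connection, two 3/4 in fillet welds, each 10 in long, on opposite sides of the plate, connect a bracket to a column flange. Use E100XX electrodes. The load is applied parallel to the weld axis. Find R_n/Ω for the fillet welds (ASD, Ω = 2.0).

E100XX → F_EXX = 100 ksi.
Effective throat t_e = 0.707 × 0.75 = 0.5302 in.
Total length L = 20 in; A_we = 0.5302 × 20 = 10.61 in².
F_nw = 0.6 F_EXX = 0.6 × 100 = 60 ksi.
R_n = 60 × 10.61 = 636.3 kips; R_n/Ω = 636.3/2.0 = 318.2 kips.

R_n/Ω ≈ 318 kips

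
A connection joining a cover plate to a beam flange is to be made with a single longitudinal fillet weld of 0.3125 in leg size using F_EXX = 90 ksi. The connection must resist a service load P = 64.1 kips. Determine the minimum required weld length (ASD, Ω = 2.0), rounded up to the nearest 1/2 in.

L = 11 in

Throat t_e = 0.707 × 0.3125 = 0.2209 in.
r_n/Ω = (0.6 × 90 × 0.2209) / 2.0 = 5.965 kip/in.
L_req = P / (r_n/Ω) = 64.1 / 5.965 = 10.75 in total.
Round up → use L = 11 in.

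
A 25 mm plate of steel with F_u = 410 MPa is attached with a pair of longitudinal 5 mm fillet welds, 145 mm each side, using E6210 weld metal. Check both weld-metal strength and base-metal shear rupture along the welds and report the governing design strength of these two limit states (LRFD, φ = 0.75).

φR_n ≈ 286 kN (weld metal governs)

E62XX → F_EXX = 620 MPa.
t_e = 0.707 × 5 = 3.535 mm; L = 290 mm.
Weld metal: φR_n = 0.75 × 0.6 × 620 × 3.535 × 290 × 10⁻³ = 286 kN.
Base metal (shear rupture): φR_n = 0.75 × 0.6 × 410 × 25 × 290 × 10⁻³ = 1338 kN.
Governing: weld metal.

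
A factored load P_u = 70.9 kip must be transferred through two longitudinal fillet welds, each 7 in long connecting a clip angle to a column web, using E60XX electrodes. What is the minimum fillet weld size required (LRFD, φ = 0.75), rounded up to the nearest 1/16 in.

w = 5/16 in

E60XX → F_EXX = 60 ksi.
Total weld length L = 14 in.
Required throat t_e = P_u / (φ × 0.6 F_EXX × L) = 70.9 / (0.75 × 0.6 × 60 × 14) = 0.1876 in.
Required leg w = t_e / 0.707 = 0.2653 in → use 5/16 in.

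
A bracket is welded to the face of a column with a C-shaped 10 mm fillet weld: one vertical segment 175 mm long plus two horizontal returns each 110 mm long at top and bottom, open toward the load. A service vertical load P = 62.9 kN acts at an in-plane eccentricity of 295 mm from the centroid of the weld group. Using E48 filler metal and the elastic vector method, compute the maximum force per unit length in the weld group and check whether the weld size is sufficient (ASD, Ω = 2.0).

f_max ≈ 942 N/mm; adequate

E48XX → F_EXX = 480 MPa.
Total weld length L_w = 395 mm. Treat welds as unit-width lines.
Centroid: x̄ = 2×110×55 / 395 = 30.63 mm from the vertical weld.
Polar moment about centroid: J = I_x + I_y = [175³/12 + 2×110×87.5²] + [175×30.63² + 2(110³/12 + 110×24.37²)] = 2648000 mm³.
Direct shear f_v = P/L_w = 62.9×10³ / 395 = 159.2 N/mm (vertical).
Torsion M = P·e = 62.9×10³ × 295 = 18556000 N·mm.
Critical point at (x, y) = (79.37, 87.5) from centroid. f_tx = M·y/J = 613.2 N/mm; f_ty = M·x/J = 556.2 N/mm.
Resultant f_max = √[f_tx² + (f_v + f_ty)²] = √[613.2² + (159.2 + 556.2)²] = 942.3 N/mm.
Capacity per unit length: r_n/Ω = (1/2.0) × 0.6 × 480 × (0.707 × 10) = 1018 N/mm.
942.3 ≤ 1018 → adequate.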